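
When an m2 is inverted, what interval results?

Inverted interval numbers add to nine, so a second pairs with a seventh (2 + 7 = 9).
And minor becomes major under inversion, so we get a major seventh.

M7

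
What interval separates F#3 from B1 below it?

Descending from F#3 to B1 is the same interval as ascending B1 to F#3.
B to F spans five letter names (B-C-D-E-F), plus an octave, so the interval is some kind of twelfth.
The perfect twelfth spans 19 semitones, and B1 to F#3 is exactly 19 semitones — so this is a perfect twelfth.
(Equivalently, a compound perfect fifth: a perfect fifth plus an octave.)

P12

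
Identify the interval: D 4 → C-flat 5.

diminished seventh

D to C spans seven letter names (D-E-F-G-A-B-C), so the interval is some kind of seventh.
The major seventh is 11 semitones; here we have 9, two semitones narrower: diminished.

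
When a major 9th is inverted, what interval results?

minor seventh

First reduce the compound major ninth to its simple form, a major second.
The rule of nine gives the new number: 9 − 2 = 7, so a second becomes a seventh.
Quality inverts too: major becomes minor. That makes the inversion a minor seventh.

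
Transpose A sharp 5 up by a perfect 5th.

Counting five letter names up from A lands on E.
Moving 7 semitones up from A#5 (the size of a perfect fifth) reaches E#6.

E sharp 6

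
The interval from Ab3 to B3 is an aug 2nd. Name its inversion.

diminished seventh

The rule of nine gives the new number: 9 − 2 = 7, so a second becomes a seventh.
And augmented becomes diminished under inversion, so we get a diminished seventh.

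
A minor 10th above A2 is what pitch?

Three letters up from A (plus an octave) reaches C.
A minor tenth spans 15 semitones, so from A2 the target pitch is C4.

C4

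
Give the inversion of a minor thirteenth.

major 3rd

First reduce the compound minor thirteenth to its simple form, a minor sixth.
The rule of nine gives the new number: 9 − 6 = 3, so a sixth becomes a third.
The quality also flips — minor becomes major — giving a major third.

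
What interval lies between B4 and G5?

B to G spans six letter names (B-C-D-E-F-G) — that makes it a sixth of some quality.
At 8 semitones, B4→G5 falls one short of a major sixth: minor.

m6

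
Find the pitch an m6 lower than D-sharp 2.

Counting six letter names down from D lands on F.
A minor sixth spans 8 semitones, so from D#2 the target pitch is F##1.

F-double-sharp 1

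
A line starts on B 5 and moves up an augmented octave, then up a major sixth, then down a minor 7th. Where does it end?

Up an augmented octave from B5: B#6 (13 semitones up).
B#6 up a major sixth → G##7 (9 semitones).
Down a minor seventh from G##7: A##6 (10 semitones down).

A double-sharp 6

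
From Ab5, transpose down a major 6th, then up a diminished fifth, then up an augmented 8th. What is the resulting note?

Gb6

Down a major sixth from Ab5: Cb5 (9 semitones down).
A diminished fifth up from Cb5 is Gbb5.
Up an augmented octave from Gbb5: Gb6 (13 semitones up).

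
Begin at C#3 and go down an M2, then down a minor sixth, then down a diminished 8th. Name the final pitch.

C#3 down a major second → B2 (2 semitones).
B2 down a minor sixth → D#2 (8 semitones).
D#2 down a diminished octave → D##1 (11 semitones).

D##1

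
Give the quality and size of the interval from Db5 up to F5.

D to F spans three letter names (D-E-F) — that makes it a third of some quality.
Db5 to F5 is 4 semitones, matching the major third exactly, so the quality is major.

M3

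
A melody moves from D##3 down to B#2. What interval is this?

major 3rd

Descending from D##3 to B#2 is the same interval as ascending B#2 to D##3.
B to D spans three letter names (B-C-D) — that makes it a third of some quality.
Counting semitones, B#2→D##3 is 4, which is the major third.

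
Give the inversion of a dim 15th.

First reduce the compound diminished fifteenth to its simple form, a diminished octave.
Interval numbers invert to sum to nine: 8 + 1 = 9, so an octave inverts to a unison.
And diminished becomes augmented under inversion, so we get an augmented unison.

A1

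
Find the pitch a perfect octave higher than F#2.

F#3

The letter stays F (same as the start), shifted an octave up.
A perfect octave is 12 semitones; 12 semitones up from F#2 gives F#3.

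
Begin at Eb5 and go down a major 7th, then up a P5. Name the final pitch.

Eb5 down a major seventh → Fb4 (11 semitones).
Fb4 up a perfect fifth → Cb5 (7 semitones).

Cb5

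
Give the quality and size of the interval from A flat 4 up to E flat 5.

P5

A to E spans five letter names (A-B-C-D-E), so the interval is some kind of fifth.
Ab4 to Eb5 is 7 semitones, matching the perfect fifth exactly, so the quality is perfect.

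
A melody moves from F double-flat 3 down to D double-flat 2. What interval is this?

Descending from Fbb3 to Dbb2 is the same interval as ascending Dbb2 to Fbb3.
D to F spans three letter names (D-E-F), plus an octave — that makes it a tenth of some quality.
Dbb2 to Fbb3 is 15 semitones, a half step short of the major tenth (16), so this is minor.
(Equivalently, a compound minor third: a minor third plus an octave.)

minor 10th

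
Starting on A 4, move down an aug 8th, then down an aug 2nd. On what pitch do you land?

G double-flat 3

Down an augmented octave from A4: Ab3 (13 semitones down).
Down an augmented second from Ab3: Gbb3 (3 semitones down).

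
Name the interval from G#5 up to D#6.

G to D spans five letter names (G-A-B-C-D) — that makes it a fifth of some quality.
G#5 to D#6 is 7 semitones, matching the perfect fifth exactly, so the quality is perfect.

perfect 5th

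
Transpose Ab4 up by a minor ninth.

The ninth's letter: A up two letter names plus an octave → B.
A minor ninth is 13 semitones; 13 semitones up from Ab4 gives Bbb5.

Bbb5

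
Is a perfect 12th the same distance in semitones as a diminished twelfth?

No

19 semitones (perfect twelfth) vs 18 semitones (diminished twelfth): not equal.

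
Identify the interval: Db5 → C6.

major seventh

D to C spans seven letter names (D-E-F-G-A-B-C): a seventh.
Counting semitones, Db5→C6 is 11, which is the major seventh.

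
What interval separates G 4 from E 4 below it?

Descending from G4 to E4 is the same interval as ascending E4 to G4.
E to G spans three letter names (E-F-G): a third.
A major third would be 4 semitones, but E4 to G4 is 3 — one semitone narrower, making it a minor third.

minor 3rd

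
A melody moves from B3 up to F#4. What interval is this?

perfect fifth

B to F spans five letter names (B-C-D-E-F), so the interval is some kind of fifth.
Counting semitones, B3→F#4 is 7, which is the perfect fifth.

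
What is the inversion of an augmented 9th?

d7

First reduce the compound augmented ninth to its simple form, an augmented second.
Inverted interval numbers add to nine, so a second pairs with a seventh (2 + 7 = 9).
The quality also flips — augmented becomes diminished — giving a diminished seventh.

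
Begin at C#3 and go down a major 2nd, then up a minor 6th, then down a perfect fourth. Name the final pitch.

Down a major second from C#3: B2 (2 semitones down).
A minor sixth up from B2 is G3.
A perfect fourth down from G3 is D3.

D3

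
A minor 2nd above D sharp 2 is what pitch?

E 2

Counting two letter names up from D lands on E.
A minor second is 1 semitone; 1 semitone up from D#2 gives E2.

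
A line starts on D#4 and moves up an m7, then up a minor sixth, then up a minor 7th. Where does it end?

D#4 up a minor seventh → C#5 (10 semitones).
Up a minor sixth from C#5: A5 (8 semitones up).
Up a minor seventh from A5: G6 (10 semitones up).

G6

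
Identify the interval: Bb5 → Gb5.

Descending from Bb5 to Gb5 is the same interval as ascending Gb5 to Bb5.
G to B spans three letter names (G-A-B), so the interval is some kind of third.
Counting semitones, Gb5→Bb5 is 4, which is the major third.

major third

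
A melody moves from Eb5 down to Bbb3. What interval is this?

Descending from Eb5 to Bbb3 is the same interval as ascending Bbb3 to Eb5.
B to E spans four letter names (B-C-D-E), plus an octave, so the interval is some kind of eleventh.
Bbb3 to Eb5 spans 18 semitones — one semitone wider than the perfect eleventh (17) — giving an augmented eleventh.
(Equivalently, a compound augmented fourth: an augmented fourth plus an octave.)

augmented eleventh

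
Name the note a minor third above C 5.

The third takes the letter from C up to E.
Moving 3 semitones up from C5 (the size of a minor third) reaches Eb5.

E flat 5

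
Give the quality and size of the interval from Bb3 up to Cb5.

B to C spans two letter names (B-C), plus an octave: a ninth.
A major ninth would be 14 semitones, but Bb3 to Cb5 is 13 — one semitone narrower, making it a minor ninth.
(Equivalently, a compound minor second: a minor second plus an octave.)

minor 9th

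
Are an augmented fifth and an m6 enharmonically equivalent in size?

Yes

An augmented fifth = 8 semitones = a minor sixth; enharmonically equal.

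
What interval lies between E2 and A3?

perfect 11th

E to A spans four letter names (E-F-G-A), plus an octave, so the interval is some kind of eleventh.
The perfect eleventh spans 17 semitones, and E2 to A3 is exactly 17 semitones — so this is a perfect eleventh.
(Equivalently, a compound perfect fourth: a perfect fourth plus an octave.)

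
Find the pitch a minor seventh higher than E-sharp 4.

The seventh takes the letter from E up to D.
A minor seventh is 10 semitones; 10 semitones up from E#4 gives D#5.

D-sharp 5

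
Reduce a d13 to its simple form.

Subtracting seven from the interval number removes an octave: 13 − 7 = 6.
So a diminished thirteenth is an octave plus a diminished sixth. The quality is unchanged.

diminished 6th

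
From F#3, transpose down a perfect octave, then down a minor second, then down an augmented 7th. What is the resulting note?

F1

Down a perfect octave from F#3: F#2 (12 semitones down).
F#2 down a minor second → E#2 (1 semitone).
An augmented seventh down from E#2 is F1.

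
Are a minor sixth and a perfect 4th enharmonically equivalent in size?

No

A minor sixth is 8 semitones but a perfect fourth is 5 semitones — different sizes.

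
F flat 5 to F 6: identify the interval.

A8

F to F is the same letter name, plus an octave — that makes it an octave of some quality.
Fb5 to F6 spans 13 semitones — one semitone wider than the perfect octave (12) — giving an augmented octave.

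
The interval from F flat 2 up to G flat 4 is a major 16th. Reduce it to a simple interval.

Each octave removed subtracts seven from the number: 16 − 14 = 2.
Quality carries through unchanged, so the simple form is a major second.

major second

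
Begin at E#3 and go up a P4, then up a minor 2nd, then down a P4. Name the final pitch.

F#3

A perfect fourth up from E#3 is A#3.
A minor second up from A#3 is B3.
A perfect fourth down from B3 is F#3.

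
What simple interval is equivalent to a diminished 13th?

Each octave removed subtracts seven from the number: 13 − 7 = 6.
That makes a diminished thirteenth a compound diminished sixth — an octave plus a diminished sixth.

diminished 6th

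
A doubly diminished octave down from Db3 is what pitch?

For an octave the letter name doesn't change: still D, an octave down.
A doubly diminished octave is 10 semitones; 10 semitones down from Db3 gives D#2.

D#2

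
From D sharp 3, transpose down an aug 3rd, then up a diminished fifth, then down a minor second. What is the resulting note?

E flat 3

An augmented third down from D#3 is Bb2.
Up a diminished fifth from Bb2: Fb3 (6 semitones up).
A minor second down from Fb3 is Eb3.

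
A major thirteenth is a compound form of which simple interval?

Take out an octave (7 from the number): 13 − 7 = 6.
Quality carries through unchanged, so the simple form is a major sixth.

M6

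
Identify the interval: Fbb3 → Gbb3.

major second

F to G spans two letter names (F-G): a second.
Fbb3 to Gbb3 is 2 semitones, matching the major second exactly, so the quality is major.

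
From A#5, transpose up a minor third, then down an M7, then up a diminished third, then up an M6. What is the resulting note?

A#5 up a minor third → C#6 (3 semitones).
Down a major seventh from C#6: D5 (11 semitones down).
D5 up a diminished third → Fb5 (2 semitones).
Fb5 up a major sixth → Db6 (9 semitones).

Db6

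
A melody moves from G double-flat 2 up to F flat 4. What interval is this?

G to F spans seven letter names (G-A-B-C-D-E-F), plus an octave: a fourteenth.
The major fourteenth spans 23 semitones, and Gbb2 to Fb4 is exactly 23 semitones — so this is a major fourteenth.
(Equivalently, a compound major seventh: a major seventh plus an octave.)

M14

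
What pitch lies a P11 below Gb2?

Db1

Counting four letter names plus an octave down from G lands on D.
Moving 17 semitones down from Gb2 (the size of a perfect eleventh) reaches Db1.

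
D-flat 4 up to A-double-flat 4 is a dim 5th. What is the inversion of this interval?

A4

The rule of nine gives the new number: 9 − 5 = 4, so a fifth becomes a fourth.
And diminished becomes augmented under inversion, so we get an augmented fourth.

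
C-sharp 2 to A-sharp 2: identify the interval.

M6

C to A spans six letter names (C-D-E-F-G-A): a sixth.
The major sixth spans 9 semitones, and C#2 to A#2 is exactly 9 semitones — so this is a major sixth.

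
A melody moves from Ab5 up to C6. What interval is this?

A to C spans three letter names (A-B-C): a third.
The major third spans 4 semitones, and Ab5 to C6 is exactly 4 semitones — so this is a major third.

M3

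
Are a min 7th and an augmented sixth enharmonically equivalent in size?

A minor seventh = 10 semitones = an augmented sixth; enharmonically equal.

Yes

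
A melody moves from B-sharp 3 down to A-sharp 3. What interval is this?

Descending from B#3 to A#3 is the same interval as ascending A#3 to B#3.
A to B spans two letter names (A-B): a second.
A#3 to B#3 is 2 semitones, matching the major second exactly, so the quality is major.

major second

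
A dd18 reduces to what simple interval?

Each octave removed subtracts seven from the number: 18 − 14 = 4.
So a doubly diminished eighteenth is 2 octaves plus a doubly diminished fourth. The quality is unchanged.

dd4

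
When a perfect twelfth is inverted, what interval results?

First reduce the compound perfect twelfth to its simple form, a perfect fifth.
The rule of nine gives the new number: 9 − 5 = 4, so a fifth becomes a fourth.
The quality also flips — perfect stays perfect — giving a perfect fourth.

perfect fourth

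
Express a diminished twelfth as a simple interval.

d5

Subtracting seven from the interval number removes an octave: 12 − 7 = 5.
That makes a diminished twelfth a compound diminished fifth — an octave plus a diminished fifth.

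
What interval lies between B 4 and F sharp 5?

B to F spans five letter names (B-C-D-E-F), so the interval is some kind of fifth.
The perfect fifth spans 7 semitones, and B4 to F#5 is exactly 7 semitones — so this is a perfect fifth.

perfect 5th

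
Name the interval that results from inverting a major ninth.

First reduce the compound major ninth to its simple form, a major second.
Interval numbers invert to sum to nine: 2 + 7 = 9, so a second inverts to a seventh.
Quality inverts too: major becomes minor. That makes the inversion a minor seventh.

minor 7th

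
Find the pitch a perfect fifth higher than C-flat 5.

Five letter names up from C: G.
A perfect fifth spans 7 semitones, so from Cb5 the target pitch is Gb5.

G-flat 5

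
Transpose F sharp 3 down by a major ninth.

E 2

The ninth's letter: F down two letter names plus an octave → E.
A major ninth spans 14 semitones, so from F#3 the target pitch is E2.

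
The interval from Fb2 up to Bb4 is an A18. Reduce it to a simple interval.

augmented fourth

Each octave removed subtracts seven from the number: 18 − 14 = 4.
So an augmented eighteenth is 2 octaves plus an augmented fourth. The quality is unchanged.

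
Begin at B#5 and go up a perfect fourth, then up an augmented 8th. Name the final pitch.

Up a perfect fourth from B#5: E#6 (5 semitones up).
E#6 up an augmented octave → E##7 (13 semitones).

E##7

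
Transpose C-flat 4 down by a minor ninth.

B-flat 2

Counting two letter names plus an octave down from C lands on B.
A minor ninth is 13 semitones; 13 semitones down from Cb4 gives Bb2.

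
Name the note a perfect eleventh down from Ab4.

Counting four letter names plus an octave down from A lands on E.
Moving 17 semitones down from Ab4 (the size of a perfect eleventh) reaches Eb3.

Eb3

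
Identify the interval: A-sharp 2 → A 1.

Descending from A#2 to A1 is the same interval as ascending A1 to A#2.
A to A is the same letter name, plus an octave — that makes it an octave of some quality.
The perfect octave is 12 semitones; here we have 13, one semitone wider: augmented.

augmented octave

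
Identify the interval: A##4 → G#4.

Descending from A##4 to G#4 is the same interval as ascending G#4 to A##4.
G to A spans two letter names (G-A), so the interval is some kind of second.
A major second would be 2 semitones; G#4 to A##4 is 3, one semitone wider, so the interval is augmented.

augmented second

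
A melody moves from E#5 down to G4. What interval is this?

Descending from E#5 to G4 is the same interval as ascending G4 to E#5.
G to E spans six letter names (G-A-B-C-D-E), so the interval is some kind of sixth.
The major sixth is 9 semitones; here we have 10, one semitone wider: augmented.

A6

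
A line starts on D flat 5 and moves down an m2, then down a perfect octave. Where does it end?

C 4

Down a minor second from Db5: C5 (1 semitone down).
Down a perfect octave from C5: C4 (12 semitones down).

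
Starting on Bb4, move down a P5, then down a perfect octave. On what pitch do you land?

Bb4 down a perfect fifth → Eb4 (7 semitones).
Eb4 down a perfect octave → Eb3 (12 semitones).

Eb3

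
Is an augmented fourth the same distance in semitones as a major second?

No

An augmented fourth is 6 semitones but a major second is 2 semitones — different sizes.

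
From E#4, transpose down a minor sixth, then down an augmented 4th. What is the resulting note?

D#3

Down a minor sixth from E#4: G##3 (8 semitones down).
An augmented fourth down from G##3 is D#3.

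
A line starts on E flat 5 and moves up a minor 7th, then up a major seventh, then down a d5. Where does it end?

F sharp 6

Up a minor seventh from Eb5: Db6 (10 semitones up).
Up a major seventh from Db6: C7 (11 semitones up).
Down a diminished fifth from C7: F#6 (6 semitones down).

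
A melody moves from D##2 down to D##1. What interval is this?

perfect octave

Descending from D##2 to D##1 is the same interval as ascending D##1 to D##2.
D to D is the same letter name, plus an octave, so the interval is some kind of octave.
Counting semitones, D##1→D##2 is 12, which is the perfect octave.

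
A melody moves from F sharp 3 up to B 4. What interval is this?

perfect eleventh

F to B spans four letter names (F-G-A-B), plus an octave, so the interval is some kind of eleventh.
The perfect eleventh spans 17 semitones, and F#3 to B4 is exactly 17 semitones — so this is a perfect eleventh.
(Equivalently, a compound perfect fourth: a perfect fourth plus an octave.)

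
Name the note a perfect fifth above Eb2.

Five letter names up from E: B.
Moving 7 semitones up from Eb2 (the size of a perfect fifth) reaches Bb2.

Bb2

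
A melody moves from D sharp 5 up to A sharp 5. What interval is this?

perfect fifth

D to A spans five letter names (D-E-F-G-A): a fifth.
D#5 to A#5 is 7 semitones, matching the perfect fifth exactly, so the quality is perfect.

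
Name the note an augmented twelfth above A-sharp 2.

E-double-sharp 4

The twelfth's letter: A up five letter names plus an octave → E.
An augmented twelfth is 20 semitones; 20 semitones up from A#2 gives E##4.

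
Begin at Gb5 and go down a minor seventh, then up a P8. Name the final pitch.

Ab5

Gb5 down a minor seventh → Ab4 (10 semitones).
A perfect octave up from Ab4 is Ab5.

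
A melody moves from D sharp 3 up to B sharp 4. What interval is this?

M13

D to B spans six letter names (D-E-F-G-A-B), plus an octave, so the interval is some kind of thirteenth.
Counting semitones, D#3→B#4 is 21, which is the major thirteenth.
(Equivalently, a compound major sixth: a major sixth plus an octave.)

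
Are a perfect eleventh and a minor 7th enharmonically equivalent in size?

A perfect eleventh spans 17 semitones; a minor seventh spans 10 semitones. They differ by 7.

No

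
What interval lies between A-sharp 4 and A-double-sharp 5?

augmented octave

A to A is the same letter name, plus an octave, so the interval is some kind of octave.
A#4 to A##5 spans 13 semitones — one semitone wider than the perfect octave (12) — giving an augmented octave.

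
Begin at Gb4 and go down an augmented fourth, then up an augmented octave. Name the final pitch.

Gb4 down an augmented fourth → Dbb4 (6 semitones).
Dbb4 up an augmented octave → Db5 (13 semitones).

Db5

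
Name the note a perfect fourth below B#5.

F##5

Counting four letter names down from B lands on F.
A perfect fourth is 5 semitones; 5 semitones down from B#5 gives F##5.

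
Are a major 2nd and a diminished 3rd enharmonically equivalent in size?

Yes

A major second = 2 semitones = a diminished third; enharmonically equal.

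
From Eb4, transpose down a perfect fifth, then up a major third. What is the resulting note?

A perfect fifth down from Eb4 is Ab3.
Ab3 up a major third → C4 (4 semitones).

C4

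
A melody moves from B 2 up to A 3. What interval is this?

B to A spans seven letter names (B-C-D-E-F-G-A): a seventh.
A major seventh would be 11 semitones, but B2 to A3 is 10 — one semitone narrower, making it a minor seventh.

minor seventh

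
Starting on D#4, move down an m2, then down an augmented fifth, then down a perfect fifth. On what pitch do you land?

D#4 down a minor second → C##4 (1 semitone).
Down an augmented fifth from C##4: F#3 (8 semitones down).
A perfect fifth down from F#3 is B2.

B2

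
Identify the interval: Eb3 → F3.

major second

E to F spans two letter names (E-F): a second.
Eb3 to F3 is 2 semitones, matching the major second exactly, so the quality is major.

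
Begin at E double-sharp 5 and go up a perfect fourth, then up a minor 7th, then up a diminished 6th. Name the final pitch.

E 7

E##5 up a perfect fourth → A##5 (5 semitones).
A minor seventh up from A##5 is G##6.
Up a diminished sixth from G##6: E7 (7 semitones up).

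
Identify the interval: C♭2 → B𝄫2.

minor seventh

C to B spans seven letter names (C-D-E-F-G-A-B), so the interval is some kind of seventh.
At 10 semitones, Cb2→Bbb2 falls one short of a major seventh: minor.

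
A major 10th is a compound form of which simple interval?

Subtracting seven from the interval number removes an octave: 10 − 7 = 3.
That makes a major tenth a compound major third — an octave plus a major third.

major 3rd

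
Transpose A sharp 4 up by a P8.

A sharp 5

An octave keeps the letter name A, an octave up from A.
A perfect octave spans 12 semitones, so from A#4 the target pitch is A#5.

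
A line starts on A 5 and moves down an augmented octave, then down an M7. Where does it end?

B double-flat 3

Down an augmented octave from A5: Ab4 (13 semitones down).
A major seventh down from Ab4 is Bbb3.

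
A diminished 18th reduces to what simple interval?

Each octave removed subtracts seven from the number: 18 − 14 = 4.
Quality carries through unchanged, so the simple form is a diminished fourth.

d4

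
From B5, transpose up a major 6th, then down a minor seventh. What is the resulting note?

A major sixth up from B5 is G#6.
Down a minor seventh from G#6: A#5 (10 semitones down).

A#5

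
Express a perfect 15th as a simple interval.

P8

Subtracting seven from the interval number removes an octave: 15 − 7 = 8.
So a perfect fifteenth is an octave plus a perfect octave. The quality is unchanged.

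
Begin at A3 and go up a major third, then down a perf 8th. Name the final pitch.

A major third up from A3 is C#4.
C#4 down a perfect octave → C#3 (12 semitones).

C#3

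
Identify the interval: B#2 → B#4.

B to B is the same letter name, plus 2 octaves, so the interval is some kind of fifteenth.
B#2 to B#4 is 24 semitones, matching the perfect fifteenth exactly, so the quality is perfect.
(Equivalently, a compound perfect octave: a perfect octave plus an octave.)

perfect fifteenth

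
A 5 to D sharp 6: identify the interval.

augmented 4th

A to D spans four letter names (A-B-C-D) — that makes it a fourth of some quality.
A perfect fourth would be 5 semitones; A5 to D#6 is 6, one semitone wider, so the interval is augmented.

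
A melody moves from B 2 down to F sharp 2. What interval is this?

perfect 4th

Descending from B2 to F#2 is the same interval as ascending F#2 to B2.
F to B spans four letter names (F-G-A-B) — that makes it a fourth of some quality.
F#2 to B2 is 5 semitones, matching the perfect fourth exactly, so the quality is perfect.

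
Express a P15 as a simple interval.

Take out an octave (7 from the number): 15 − 7 = 8.
That makes a perfect fifteenth a compound perfect octave — an octave plus a perfect octave.

perfect octave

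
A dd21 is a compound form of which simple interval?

Take out 2 octaves (14 from the number): 21 − 14 = 7.
That makes a doubly diminished twenty-first a compound doubly diminished seventh — 2 octaves plus a doubly diminished seventh.

doubly diminished seventh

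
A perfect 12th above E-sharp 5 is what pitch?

B-sharp 6

The twelfth's letter: E up five letter names plus an octave → B.
A perfect twelfth is 19 semitones; 19 semitones up from E#5 gives B#6.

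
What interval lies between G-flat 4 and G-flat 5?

perfect octave

G to G is the same letter name, plus an octave, so the interval is some kind of octave.
Gb4 to Gb5 is 12 semitones, matching the perfect octave exactly, so the quality is perfect.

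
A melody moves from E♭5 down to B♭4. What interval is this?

Descending from Eb5 to Bb4 is the same interval as ascending Bb4 to Eb5.
B to E spans four letter names (B-C-D-E): a fourth.
Counting semitones, Bb4→Eb5 is 5, which is the perfect fourth.

perfect fourth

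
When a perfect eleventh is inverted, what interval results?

perfect fifth

First reduce the compound perfect eleventh to its simple form, a perfect fourth.
Interval numbers invert to sum to nine: 4 + 5 = 9, so a fourth inverts to a fifth.
And perfect stays perfect under inversion, so we get a perfect fifth.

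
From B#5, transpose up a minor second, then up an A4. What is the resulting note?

Up a minor second from B#5: C#6 (1 semitone up).
Up an augmented fourth from C#6: F##6 (6 semitones up).

F##6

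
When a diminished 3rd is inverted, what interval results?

augmented sixth

Interval numbers invert to sum to nine: 3 + 6 = 9, so a third inverts to a sixth.
The quality also flips — diminished becomes augmented — giving an augmented sixth.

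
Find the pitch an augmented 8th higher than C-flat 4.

C 5

For an octave the letter name doesn't change: still C, an octave up.
Moving 13 semitones up from Cb4 (the size of an augmented octave) reaches C5.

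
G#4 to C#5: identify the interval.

G to C spans four letter names (G-A-B-C), so the interval is some kind of fourth.
Counting semitones, G#4→C#5 is 5, which is the perfect fourth.

perfect 4th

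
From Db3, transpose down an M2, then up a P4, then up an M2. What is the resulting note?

Gb3

Down a major second from Db3: Cb3 (2 semitones down).
A perfect fourth up from Cb3 is Fb3.
A major second up from Fb3 is Gb3.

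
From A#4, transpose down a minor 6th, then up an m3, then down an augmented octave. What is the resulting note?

E3

Down a minor sixth from A#4: C##4 (8 semitones down).
C##4 up a minor third → E#4 (3 semitones).
Down an augmented octave from E#4: E3 (13 semitones down).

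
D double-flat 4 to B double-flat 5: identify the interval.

D to B spans six letter names (D-E-F-G-A-B), plus an octave: a thirteenth.
Counting semitones, Dbb4→Bbb5 is 21, which is the major thirteenth.
(Equivalently, a compound major sixth: a major sixth plus an octave.)

M13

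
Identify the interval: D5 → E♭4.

Descending from D5 to Eb4 is the same interval as ascending Eb4 to D5.
E to D spans seven letter names (E-F-G-A-B-C-D), so the interval is some kind of seventh.
Eb4 to D5 is 11 semitones, matching the major seventh exactly, so the quality is major.

M7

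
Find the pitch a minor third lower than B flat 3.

Counting three letter names down from B lands on G.
Moving 3 semitones down from Bb3 (the size of a minor third) reaches G3.

G 3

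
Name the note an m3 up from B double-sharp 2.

D double-sharp 3

Counting three letter names up from B lands on D.
A minor third is 3 semitones; 3 semitones up from B##2 gives D##3.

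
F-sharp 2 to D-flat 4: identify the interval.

F to D spans six letter names (F-G-A-B-C-D), plus an octave, so the interval is some kind of thirteenth.
The major thirteenth is 21 semitones; here we have 19, two semitones narrower: diminished.
(Equivalently, a compound diminished sixth: a diminished sixth plus an octave.)

diminished thirteenth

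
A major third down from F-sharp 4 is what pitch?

Three letter names down from F: D.
A major third spans 4 semitones, so from F#4 the target pitch is D4.

D 4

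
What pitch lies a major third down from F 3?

The third takes the letter from F down to D.
A major third is 4 semitones; 4 semitones down from F3 gives Db3.

D flat 3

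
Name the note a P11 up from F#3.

B4

The eleventh's letter: F up four letter names plus an octave → B.
A perfect eleventh is 17 semitones; 17 semitones up from F#3 gives B4.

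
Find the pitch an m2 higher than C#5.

D5

Counting two letter names up from C lands on D.
A minor second is 1 semitone; 1 semitone up from C#5 gives D5.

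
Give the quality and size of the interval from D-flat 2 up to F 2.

D to F spans three letter names (D-E-F): a third.
The major third spans 4 semitones, and Db2 to F2 is exactly 4 semitones — so this is a major third.

major 3rd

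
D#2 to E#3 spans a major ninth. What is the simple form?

M2

Each octave removed subtracts seven from the number: 9 − 7 = 2.
Quality carries through unchanged, so the simple form is a major second.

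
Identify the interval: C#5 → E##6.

C to E spans three letter names (C-D-E), plus an octave — that makes it a tenth of some quality.
The major tenth is 16 semitones; here we have 17, one semitone wider: augmented.
(Equivalently, a compound augmented third: an augmented third plus an octave.)

A10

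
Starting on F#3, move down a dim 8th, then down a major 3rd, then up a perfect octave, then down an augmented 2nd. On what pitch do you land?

Down a diminished octave from F#3: F##2 (11 semitones down).
Down a major third from F##2: D#2 (4 semitones down).
Up a perfect octave from D#2: D#3 (12 semitones up).
An augmented second down from D#3 is C3.

C3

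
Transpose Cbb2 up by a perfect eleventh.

Fbb3

Counting four letter names plus an octave up from C lands on F.
Moving 17 semitones up from Cbb2 (the size of a perfect eleventh) reaches Fbb3.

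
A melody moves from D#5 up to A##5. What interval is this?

D to A spans five letter names (D-E-F-G-A), so the interval is some kind of fifth.
D#5 to A##5 spans 8 semitones — one semitone wider than the perfect fifth (7) — giving an augmented fifth.

A5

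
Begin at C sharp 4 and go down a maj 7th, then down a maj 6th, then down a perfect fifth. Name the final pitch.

Down a major seventh from C#4: D3 (11 semitones down).
D3 down a major sixth → F2 (9 semitones).
A perfect fifth down from F2 is Bb1.

B flat 1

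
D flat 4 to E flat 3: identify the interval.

Descending from Db4 to Eb3 is the same interval as ascending Eb3 to Db4.
E to D spans seven letter names (E-F-G-A-B-C-D): a seventh.
At 10 semitones, Eb3→Db4 falls one short of a major seventh: minor.

minor seventh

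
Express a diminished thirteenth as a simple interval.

diminished 6th

Take out an octave (7 from the number): 13 − 7 = 6.
So a diminished thirteenth is an octave plus a diminished sixth. The quality is unchanged.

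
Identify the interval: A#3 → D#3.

perfect 5th

Descending from A#3 to D#3 is the same interval as ascending D#3 to A#3.
D to A spans five letter names (D-E-F-G-A): a fifth.
D#3 to A#3 is 7 semitones, matching the perfect fifth exactly, so the quality is perfect.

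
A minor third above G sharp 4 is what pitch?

The third takes the letter from G up to B.
A minor third is 3 semitones; 3 semitones up from G#4 gives B4.

B 4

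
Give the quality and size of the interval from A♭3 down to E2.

Descending from Ab3 to E2 is the same interval as ascending E2 to Ab3.
E to A spans four letter names (E-F-G-A), plus an octave, so the interval is some kind of eleventh.
E2 to Ab3 spans 16 semitones — one semitone narrower than the perfect eleventh (17) — giving a diminished eleventh.
(Equivalently, a compound diminished fourth: a diminished fourth plus an octave.)

diminished eleventh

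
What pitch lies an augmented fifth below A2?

Db2

The fifth takes the letter from A down to D.
An augmented fifth is 8 semitones; 8 semitones down from A2 gives Db2.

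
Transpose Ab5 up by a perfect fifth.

Eb6

The fifth takes the letter from A up to E.
Moving 7 semitones up from Ab5 (the size of a perfect fifth) reaches Eb6.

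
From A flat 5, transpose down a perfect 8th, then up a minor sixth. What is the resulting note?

A perfect octave down from Ab5 is Ab4.
Ab4 up a minor sixth → Fb5 (8 semitones).

F flat 5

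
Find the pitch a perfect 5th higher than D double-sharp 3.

A double-sharp 3

Five letter names up from D: A.
A perfect fifth spans 7 semitones, so from D##3 the target pitch is A##3.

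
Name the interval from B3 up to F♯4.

B to F spans five letter names (B-C-D-E-F) — that makes it a fifth of some quality.
Counting semitones, B3→F#4 is 7, which is the perfect fifth.

perfect fifth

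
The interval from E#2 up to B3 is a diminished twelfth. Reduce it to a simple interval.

Subtracting seven from the interval number removes an octave: 12 − 7 = 5.
Quality carries through unchanged, so the simple form is a diminished fifth.

diminished 5th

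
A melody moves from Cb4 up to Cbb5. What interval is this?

diminished 8th

C to C is the same letter name, plus an octave — that makes it an octave of some quality.
A perfect octave would be 12 semitones; Cb4 to Cbb5 is 11, one semitone narrower, so the interval is diminished.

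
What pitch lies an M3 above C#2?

E#2

Counting three letter names up from C lands on E.
A major third is 4 semitones; 4 semitones up from C#2 gives E#2.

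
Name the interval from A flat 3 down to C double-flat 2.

Descending from Ab3 to Cbb2 is the same interval as ascending Cbb2 to Ab3.
C to A spans six letter names (C-D-E-F-G-A), plus an octave — that makes it a thirteenth of some quality.
A major thirteenth would be 21 semitones; Cbb2 to Ab3 is 22, one semitone wider, so the interval is augmented.
(Equivalently, a compound augmented sixth: an augmented sixth plus an octave.)

augmented 13th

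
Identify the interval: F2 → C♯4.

F to C spans five letter names (F-G-A-B-C), plus an octave: a twelfth.
The perfect twelfth is 19 semitones; here we have 20, one semitone wider: augmented.
(Equivalently, a compound augmented fifth: an augmented fifth plus an octave.)

A12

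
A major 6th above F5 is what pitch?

D6

The sixth takes the letter from F up to D.
Moving 9 semitones up from F5 (the size of a major sixth) reaches D6.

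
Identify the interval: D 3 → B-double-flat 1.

Descending from D3 to Bbb1 is the same interval as ascending Bbb1 to D3.
B to D spans three letter names (B-C-D), plus an octave: a tenth.
A major tenth would be 16 semitones; Bbb1 to D3 is 17, one semitone wider, so the interval is augmented.
(Equivalently, a compound augmented third: an augmented third plus an octave.)

augmented 10th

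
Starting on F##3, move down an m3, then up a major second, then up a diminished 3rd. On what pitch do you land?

G#3

A minor third down from F##3 is D##3.
D##3 up a major second → E##3 (2 semitones).
A diminished third up from E##3 is G#3.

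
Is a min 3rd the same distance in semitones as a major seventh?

No

A minor third is 3 semitones but a major seventh is 11 semitones — different sizes.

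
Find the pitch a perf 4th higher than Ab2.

Four letter names up from A: D.
Moving 5 semitones up from Ab2 (the size of a perfect fourth) reaches Db3.

Db3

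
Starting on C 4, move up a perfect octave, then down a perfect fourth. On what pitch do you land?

G 4

Up a perfect octave from C4: C5 (12 semitones up).
C5 down a perfect fourth → G4 (5 semitones).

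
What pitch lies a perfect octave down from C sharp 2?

C sharp 1

For an octave the letter name doesn't change: still C, an octave down.
Moving 12 semitones down from C#2 (the size of a perfect octave) reaches C#1.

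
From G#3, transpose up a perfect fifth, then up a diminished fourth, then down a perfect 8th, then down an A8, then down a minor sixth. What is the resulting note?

Bb1

A perfect fifth up from G#3 is D#4.
Up a diminished fourth from D#4: G4 (4 semitones up).
A perfect octave down from G4 is G3.
Down an augmented octave from G3: Gb2 (13 semitones down).
Gb2 down a minor sixth → Bb1 (8 semitones).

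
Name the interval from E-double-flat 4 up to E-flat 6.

A15

E to E is the same letter name, plus 2 octaves — that makes it a fifteenth of some quality.
A perfect fifteenth would be 24 semitones; Ebb4 to Eb6 is 25, one semitone wider, so the interval is augmented.
(Equivalently, a compound augmented octave: an augmented octave plus an octave.)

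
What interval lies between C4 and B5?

major fourteenth

C to B spans seven letter names (C-D-E-F-G-A-B), plus an octave, so the interval is some kind of fourteenth.
The major fourteenth spans 23 semitones, and C4 to B5 is exactly 23 semitones — so this is a major fourteenth.
(Equivalently, a compound major seventh: a major seventh plus an octave.)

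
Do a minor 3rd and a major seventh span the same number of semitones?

3 semitones (minor third) vs 11 semitones (major seventh): not equal.

No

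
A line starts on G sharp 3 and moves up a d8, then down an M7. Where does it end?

Up a diminished octave from G#3: G4 (11 semitones up).
A major seventh down from G4 is Ab3.

A flat 3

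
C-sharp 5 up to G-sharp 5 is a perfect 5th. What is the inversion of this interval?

perfect 4th

Interval numbers invert to sum to nine: 5 + 4 = 9, so a fifth inverts to a fourth.
Quality inverts too: perfect stays perfect. That makes the inversion a perfect fourth.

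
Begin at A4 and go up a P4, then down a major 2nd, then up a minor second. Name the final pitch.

A perfect fourth up from A4 is D5.
Down a major second from D5: C5 (2 semitones down).
Up a minor second from C5: Db5 (1 semitone up).

Db5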